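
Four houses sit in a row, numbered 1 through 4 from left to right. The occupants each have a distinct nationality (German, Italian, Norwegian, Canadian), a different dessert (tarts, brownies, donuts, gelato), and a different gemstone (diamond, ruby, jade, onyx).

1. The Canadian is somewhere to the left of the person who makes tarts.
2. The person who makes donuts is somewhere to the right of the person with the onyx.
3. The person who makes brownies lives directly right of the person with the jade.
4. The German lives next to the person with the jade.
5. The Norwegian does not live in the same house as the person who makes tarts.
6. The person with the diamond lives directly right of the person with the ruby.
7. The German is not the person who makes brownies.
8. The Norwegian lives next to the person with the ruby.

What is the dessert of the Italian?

tarts

House 1 dessert: only gelato fits.
House 4's gemstone must be diamond (nothing else left).
The person with the ruby is in house 3 (clue 6).
The Norwegian is narrowed to house 2 or 4; consider each.
Placing it in house 4 leads to a contradiction, so it's in house 2.
The only nationality still possible for house 4 is Italian.
By clue 4, the person with the jade is in house 2.
House 1 gemstone: only onyx fits.
The person who makes brownies is in house 3 (clue 3).
The German is in house 1 (clue 7).
So house 3 gets Canadian for nationality.
The only dessert still possible for house 2 is donuts.
House 4 dessert: only tarts fits.
So: house 1 = German/gelato/onyx, house 2 = Norwegian/donuts/jade, house 3 = Canadian/brownies/ruby, house 4 = Italian/tarts/diamond.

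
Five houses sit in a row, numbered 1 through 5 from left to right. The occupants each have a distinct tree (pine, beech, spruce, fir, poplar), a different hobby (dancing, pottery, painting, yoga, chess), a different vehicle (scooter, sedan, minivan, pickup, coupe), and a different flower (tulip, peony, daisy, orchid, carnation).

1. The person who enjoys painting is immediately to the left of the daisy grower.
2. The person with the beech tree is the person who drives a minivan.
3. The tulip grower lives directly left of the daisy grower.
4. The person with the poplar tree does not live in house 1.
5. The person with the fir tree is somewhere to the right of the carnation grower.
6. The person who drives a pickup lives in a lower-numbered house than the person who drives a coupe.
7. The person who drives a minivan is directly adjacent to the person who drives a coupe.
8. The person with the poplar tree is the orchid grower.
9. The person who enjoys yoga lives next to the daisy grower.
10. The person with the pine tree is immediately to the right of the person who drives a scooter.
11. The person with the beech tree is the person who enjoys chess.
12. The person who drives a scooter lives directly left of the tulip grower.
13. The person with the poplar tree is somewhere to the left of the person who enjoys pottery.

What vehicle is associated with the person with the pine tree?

The person with the pine tree is narrowed to house 2 or 3 or 4; consider each.
Placing it in house 3 and house 4 leads to a contradiction, so it's in house 2.
By clue 10, the person who drives a scooter is in house 1.
Clue 12: the tulip grower is in house 2.
From clue 3, the daisy grower must be in house 3.
House 1's tree must be spruce (nothing else left).
House 1 hobby: only dancing fits.
So house 1 gets carnation for flower.
House 4 flower: only orchid fits.
The only flower still possible for house 5 is peony.
Clue 1: the person who enjoys painting is in house 2.
Clue 8 places the person with the poplar tree in house 4.
By clue 13, the person who enjoys pottery is in house 5.
The only hobby still possible for house 3 is chess.
That leaves yoga as the hobby for house 4.
The person who drives a coupe is in house 4 (clue 7).
Clue 11: the person with the beech tree is in house 3.
The only tree still possible for house 5 is fir.
The person who drives a minivan is in house 3 (clue 2).
House 2 vehicle: only pickup fits.
House 5 vehicle: only sedan fits.
So: house 1 = spruce/dancing/scooter/carnation, house 2 = pine/painting/pickup/tulip, house 3 = beech/chess/minivan/daisy, house 4 = poplar/yoga/coupe/orchid, house 5 = fir/pottery/sedan/peony.

pickup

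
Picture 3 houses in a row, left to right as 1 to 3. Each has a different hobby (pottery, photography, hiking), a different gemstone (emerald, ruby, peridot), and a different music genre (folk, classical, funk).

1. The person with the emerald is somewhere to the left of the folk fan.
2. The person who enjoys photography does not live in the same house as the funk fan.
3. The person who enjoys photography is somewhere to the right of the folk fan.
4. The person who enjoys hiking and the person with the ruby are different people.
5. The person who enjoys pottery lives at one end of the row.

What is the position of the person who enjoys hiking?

2

Clue 3 places the person who enjoys photography in house 3.
The folk fan is in house 2 (clue 3).
The only hobby still possible for house 2 is hiking.
Clue 1: the person with the emerald is in house 1.
Clue 2 places the funk fan in house 1.
The only hobby still possible for house 1 is pottery.
House 2's gemstone must be peridot (nothing else left).
The only gemstone still possible for house 3 is ruby.
The only music genre still possible for house 3 is classical.
So: house 1 = pottery/emerald/funk, house 2 = hiking/peridot/folk, house 3 = photography/ruby/classical.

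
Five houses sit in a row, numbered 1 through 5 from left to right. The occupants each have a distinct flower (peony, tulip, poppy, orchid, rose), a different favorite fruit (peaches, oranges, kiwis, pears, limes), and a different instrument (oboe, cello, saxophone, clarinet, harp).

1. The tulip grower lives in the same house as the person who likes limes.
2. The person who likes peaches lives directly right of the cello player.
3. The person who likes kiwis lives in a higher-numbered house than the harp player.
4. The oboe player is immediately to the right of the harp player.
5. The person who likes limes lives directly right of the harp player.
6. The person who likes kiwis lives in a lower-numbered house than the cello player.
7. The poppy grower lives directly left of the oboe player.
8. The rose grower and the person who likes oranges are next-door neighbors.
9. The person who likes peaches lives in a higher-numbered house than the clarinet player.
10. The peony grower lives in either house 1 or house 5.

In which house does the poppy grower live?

House 5 instrument: only saxophone fits.
The peony grower is narrowed to house 1 or 5; consider each.
Placing it in house 1 leads to a contradiction, so it's in house 5.
The poppy grower is narrowed to house 1 or 2; consider each.
Placing it in house 2 leads to a contradiction, so it's in house 1.
The oboe player is in house 2 (clue 7).
House 1 instrument: only harp fits.
Clue 5 places the person who likes limes in house 2.
Clue 1: the tulip grower is in house 2.
Clue 6: the cello player is in house 4.
House 3 favorite fruit: only kiwis fits.
The only instrument still possible for house 3 is clarinet.
Clue 2 places the person who likes peaches in house 5.
House 1's favorite fruit must be pears (nothing else left).
House 4's favorite fruit must be oranges (nothing else left).
Clue 8: the rose grower is in house 3.
The only flower still possible for house 4 is orchid.
So: house 1 = poppy/pears/harp, house 2 = tulip/limes/oboe, house 3 = rose/kiwis/clarinet, house 4 = orchid/oranges/cello, house 5 = peony/peaches/saxophone.

1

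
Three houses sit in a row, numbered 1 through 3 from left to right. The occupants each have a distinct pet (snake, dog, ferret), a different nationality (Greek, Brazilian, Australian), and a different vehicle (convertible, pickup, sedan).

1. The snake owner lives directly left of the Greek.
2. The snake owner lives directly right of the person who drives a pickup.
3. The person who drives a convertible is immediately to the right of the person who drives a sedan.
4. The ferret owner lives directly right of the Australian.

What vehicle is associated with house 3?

Clue 2: the snake owner is in house 2.
From clue 2, the person who drives a pickup must be in house 1.
The only pet still possible for house 1 is dog.
The only pet still possible for house 3 is ferret.
So house 2 gets sedan for vehicle.
So house 3 gets convertible for vehicle.
Clue 1 places the Greek in house 3.
The Australian is in house 2 (clue 4).
House 1's nationality must be Brazilian (nothing else left).
So: house 1 = dog/Brazilian/pickup, house 2 = snake/Australian/sedan, house 3 = ferret/Greek/convertible.

convertible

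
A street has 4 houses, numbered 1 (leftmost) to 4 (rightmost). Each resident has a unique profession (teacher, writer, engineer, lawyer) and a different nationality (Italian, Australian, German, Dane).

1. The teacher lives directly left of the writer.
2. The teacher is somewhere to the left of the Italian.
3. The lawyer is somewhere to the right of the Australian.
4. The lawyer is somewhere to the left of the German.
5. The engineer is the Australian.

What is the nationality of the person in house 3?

So house 4 gets writer for profession.
Clue 1 places the teacher in house 3.
The Italian is in house 4 (clue 2).
So house 1 gets engineer for profession.
The only profession still possible for house 2 is lawyer.
The only nationality still possible for house 3 is German.
From clue 3, the Australian must be in house 1.
The only nationality still possible for house 2 is Dane.
So: house 1 = engineer/Australian, house 2 = lawyer/Dane, house 3 = teacher/German, house 4 = writer/Italian.

German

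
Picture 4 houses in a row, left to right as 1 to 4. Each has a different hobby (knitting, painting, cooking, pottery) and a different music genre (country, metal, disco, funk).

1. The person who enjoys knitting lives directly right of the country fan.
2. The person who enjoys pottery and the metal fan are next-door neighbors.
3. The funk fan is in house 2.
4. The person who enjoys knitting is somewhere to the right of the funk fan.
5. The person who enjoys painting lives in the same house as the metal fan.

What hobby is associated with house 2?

pottery

From clue 3, the funk fan must be in house 2.
Clue 1: the person who enjoys knitting is in house 4.
From clue 1, the country fan must be in house 3.
By clue 5, the person who enjoys painting is in house 1.
From clue 5, the metal fan must be in house 1.
The only music genre still possible for house 4 is disco.
Clue 2 places the person who enjoys pottery in house 2.
The only hobby still possible for house 3 is cooking.
So: house 1 = painting/metal, house 2 = pottery/funk, house 3 = cooking/country, house 4 = knitting/disco.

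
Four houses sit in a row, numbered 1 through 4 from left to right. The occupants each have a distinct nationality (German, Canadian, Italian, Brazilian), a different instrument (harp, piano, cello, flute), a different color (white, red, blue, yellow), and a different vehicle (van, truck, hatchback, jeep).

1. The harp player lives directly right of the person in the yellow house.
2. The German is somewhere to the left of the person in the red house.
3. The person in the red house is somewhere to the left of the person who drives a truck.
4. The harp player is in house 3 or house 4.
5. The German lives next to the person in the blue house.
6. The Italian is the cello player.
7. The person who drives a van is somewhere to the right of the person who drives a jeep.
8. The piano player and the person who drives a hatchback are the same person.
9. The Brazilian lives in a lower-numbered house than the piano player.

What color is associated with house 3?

red

House 4's color must be white (nothing else left).
House 1's vehicle must be jeep (nothing else left).
House 1 color: only blue fits.
By clue 5, the German is in house 2.
From clue 2, the person in the red house must be in house 3.
From clue 3, the person who drives a truck must be in house 4.
So house 2 gets yellow for color.
From clue 1, the harp player must be in house 3.
Clue 9: the Brazilian is in house 1.
So house 2 gets piano for instrument.
The Italian is in house 4 (clue 6).
The cello player is in house 4 (clue 6).
The person who drives a hatchback is in house 2 (clue 8).
That leaves Canadian as the nationality for house 3.
That leaves flute as the instrument for house 1.
So house 3 gets van for vehicle.
So: house 1 = Brazilian/flute/blue/jeep, house 2 = German/piano/yellow/hatchback, house 3 = Canadian/harp/red/van, house 4 = Italian/cello/white/truck.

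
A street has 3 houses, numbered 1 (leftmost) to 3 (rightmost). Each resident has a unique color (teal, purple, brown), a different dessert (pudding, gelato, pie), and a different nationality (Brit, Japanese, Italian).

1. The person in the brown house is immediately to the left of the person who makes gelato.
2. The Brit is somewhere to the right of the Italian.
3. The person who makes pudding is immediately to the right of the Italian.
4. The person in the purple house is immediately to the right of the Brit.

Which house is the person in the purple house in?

3

By clue 4, the person in the purple house is in house 3.
Clue 4 places the Brit in house 2.
House 1's dessert must be pie (nothing else left).
That leaves Italian as the nationality for house 1.
House 3 nationality: only Japanese fits.
Clue 3: the person who makes pudding is in house 2.
House 3's dessert must be gelato (nothing else left).
By clue 1, the person in the brown house is in house 2.
House 1 color: only teal fits.
So: house 1 = teal/pie/Italian, house 2 = brown/pudding/Brit, house 3 = purple/gelato/Japanese.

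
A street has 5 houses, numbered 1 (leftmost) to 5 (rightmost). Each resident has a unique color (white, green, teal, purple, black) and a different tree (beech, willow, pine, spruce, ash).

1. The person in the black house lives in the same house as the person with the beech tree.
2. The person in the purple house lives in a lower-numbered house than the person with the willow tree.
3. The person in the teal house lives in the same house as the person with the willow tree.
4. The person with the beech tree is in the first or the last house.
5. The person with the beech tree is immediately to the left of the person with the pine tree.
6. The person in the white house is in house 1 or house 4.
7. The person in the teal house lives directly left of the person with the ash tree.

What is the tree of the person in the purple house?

pine

Clue 5 places the person with the beech tree in house 1.
The person with the pine tree is in house 2 (clue 5).
Clue 1: the person in the black house is in house 1.
House 5 color: only green fits.
That leaves purple as the color for house 2.
The only color still possible for house 3 is teal.
House 4 color: only white fits.
Clue 3: the person with the willow tree is in house 3.
Clue 7: the person with the ash tree is in house 4.
The only tree still possible for house 5 is spruce.
So: house 1 = black/beech, house 2 = purple/pine, house 3 = teal/willow, house 4 = white/ash, house 5 = green/spruce.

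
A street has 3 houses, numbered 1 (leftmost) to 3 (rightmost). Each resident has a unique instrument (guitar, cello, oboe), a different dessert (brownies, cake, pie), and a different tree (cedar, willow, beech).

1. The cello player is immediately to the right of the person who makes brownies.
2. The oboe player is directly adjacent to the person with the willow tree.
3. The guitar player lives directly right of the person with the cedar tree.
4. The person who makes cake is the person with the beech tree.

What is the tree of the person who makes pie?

cedar

House 1's instrument must be oboe (nothing else left).
The person with the willow tree is in house 2 (clue 2).
So house 3 gets beech for tree.
Clue 3: the guitar player is in house 2.
By clue 4, the person who makes cake is in house 3.
House 3 instrument: only cello fits.
House 1's tree must be cedar (nothing else left).
From clue 1, the person who makes brownies must be in house 2.
So house 1 gets pie for dessert.
So: house 1 = oboe/pie/cedar, house 2 = guitar/brownies/willow, house 3 = cello/cake/beech.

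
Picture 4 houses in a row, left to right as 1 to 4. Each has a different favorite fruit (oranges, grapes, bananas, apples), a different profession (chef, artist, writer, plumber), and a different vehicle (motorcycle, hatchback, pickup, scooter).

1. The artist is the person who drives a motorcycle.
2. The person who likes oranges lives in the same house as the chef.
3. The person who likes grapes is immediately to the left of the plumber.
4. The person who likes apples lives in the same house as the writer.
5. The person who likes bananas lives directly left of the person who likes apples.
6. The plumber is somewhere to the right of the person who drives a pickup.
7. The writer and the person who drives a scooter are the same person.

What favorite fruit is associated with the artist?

grapes

The person who likes apples is narrowed to house 2 or 3 or 4; consider each.
Placing it in house 2 and house 3 leads to a contradiction, so it's in house 4.
By clue 4, the writer is in house 4.
From clue 5, the person who likes bananas must be in house 3.
The person who drives a scooter is in house 4 (clue 7).
The person who likes grapes is narrowed to house 1 or 2; consider each.
Placing it in house 1 leads to a contradiction, so it's in house 2.
Clue 3 places the plumber in house 3.
That leaves oranges as the favorite fruit for house 1.
From clue 2, the chef must be in house 1.
So house 2 gets artist for profession.
So house 3 gets hatchback for vehicle.
From clue 1, the person who drives a motorcycle must be in house 2.
The only vehicle still possible for house 1 is pickup.
So: house 1 = oranges/chef/pickup, house 2 = grapes/artist/motorcycle, house 3 = bananas/plumber/hatchback, house 4 = apples/writer/scooter.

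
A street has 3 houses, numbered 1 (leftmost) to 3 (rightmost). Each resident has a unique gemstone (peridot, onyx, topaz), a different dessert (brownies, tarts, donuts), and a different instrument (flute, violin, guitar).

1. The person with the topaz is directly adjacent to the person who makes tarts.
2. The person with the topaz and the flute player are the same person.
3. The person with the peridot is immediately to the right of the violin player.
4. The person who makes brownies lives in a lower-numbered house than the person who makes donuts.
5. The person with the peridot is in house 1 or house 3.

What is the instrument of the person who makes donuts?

The person with the peridot is in house 3 (clue 5).
Clue 3: the violin player is in house 2.
So house 3 gets guitar for instrument.
Clue 2: the person with the topaz is in house 1.
So house 2 gets onyx for gemstone.
So house 1 gets flute for instrument.
By clue 1, the person who makes tarts is in house 2.
The only dessert still possible for house 1 is brownies.
House 3's dessert must be donuts (nothing else left).
So: house 1 = topaz/brownies/flute, house 2 = onyx/tarts/violin, house 3 = peridot/donuts/guitar.

guitar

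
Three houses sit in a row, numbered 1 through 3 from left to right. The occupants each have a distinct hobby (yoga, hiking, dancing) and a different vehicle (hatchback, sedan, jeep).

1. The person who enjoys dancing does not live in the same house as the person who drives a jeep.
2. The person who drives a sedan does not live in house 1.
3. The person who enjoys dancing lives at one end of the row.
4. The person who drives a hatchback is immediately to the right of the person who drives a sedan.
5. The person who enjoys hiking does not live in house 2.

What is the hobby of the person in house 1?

hiking

From clue 4, the person who drives a hatchback must be in house 3.
Clue 4 places the person who drives a sedan in house 2.
House 2 hobby: only yoga fits.
That leaves jeep as the vehicle for house 1.
Clue 1 places the person who enjoys dancing in house 3.
House 1 hobby: only hiking fits.
So: house 1 = hiking/jeep, house 2 = yoga/sedan, house 3 = dancing/hatchback.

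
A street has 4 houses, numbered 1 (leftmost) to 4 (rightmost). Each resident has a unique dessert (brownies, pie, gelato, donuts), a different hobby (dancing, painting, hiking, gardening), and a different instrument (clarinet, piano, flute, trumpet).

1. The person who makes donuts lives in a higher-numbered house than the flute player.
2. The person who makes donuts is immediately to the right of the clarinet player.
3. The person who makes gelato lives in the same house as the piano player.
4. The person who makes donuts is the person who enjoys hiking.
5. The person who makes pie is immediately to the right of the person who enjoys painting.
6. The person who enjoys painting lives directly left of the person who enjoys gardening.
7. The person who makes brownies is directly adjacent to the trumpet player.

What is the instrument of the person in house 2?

flute

The person who makes donuts is narrowed to house 2 or 3 or 4; consider each.
Placing it in house 2 and house 3 leads to a contradiction, so it's in house 4.
Clue 2 places the clarinet player in house 3.
Clue 4: the person who enjoys hiking is in house 4.
So house 4 gets trumpet for instrument.
The person who makes brownies is in house 3 (clue 7).
That leaves gelato as the dessert for house 1.
House 2's dessert must be pie (nothing else left).
From clue 3, the piano player must be in house 1.
By clue 5, the person who enjoys painting is in house 1.
The person who enjoys gardening is in house 2 (clue 6).
House 3 hobby: only dancing fits.
So house 2 gets flute for instrument.
So: house 1 = gelato/painting/piano, house 2 = pie/gardening/flute, house 3 = brownies/dancing/clarinet, house 4 = donuts/hiking/trumpet.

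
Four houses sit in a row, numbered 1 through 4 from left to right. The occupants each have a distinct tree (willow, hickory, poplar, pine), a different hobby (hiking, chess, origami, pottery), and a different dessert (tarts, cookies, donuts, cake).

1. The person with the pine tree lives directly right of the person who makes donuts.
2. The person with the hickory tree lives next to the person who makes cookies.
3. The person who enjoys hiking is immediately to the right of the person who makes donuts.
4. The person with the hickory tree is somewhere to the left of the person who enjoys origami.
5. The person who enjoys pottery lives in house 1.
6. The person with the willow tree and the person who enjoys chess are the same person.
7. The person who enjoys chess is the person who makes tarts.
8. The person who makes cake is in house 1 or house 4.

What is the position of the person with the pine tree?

2

From clue 5, the person who enjoys pottery must be in house 1.
The person who makes cake is narrowed to house 1 or 4; consider each.
Placing it in house 1 leads to a contradiction, so it's in house 4.
The person with the willow tree is narrowed to house 2 or 3; consider each.
Placing it in house 2 leads to a contradiction, so it's in house 3.
From clue 6, the person who enjoys chess must be in house 3.
Clue 7: the person who makes tarts is in house 3.
Clue 1: the person with the pine tree is in house 2.
Clue 1 places the person who makes donuts in house 1.
The person who enjoys hiking is in house 2 (clue 3).
The only tree still possible for house 4 is poplar.
The only hobby still possible for house 4 is origami.
House 2's dessert must be cookies (nothing else left).
House 1 tree: only hickory fits.
So: house 1 = hickory/pottery/donuts, house 2 = pine/hiking/cookies, house 3 = willow/chess/tarts, house 4 = poplar/origami/cake.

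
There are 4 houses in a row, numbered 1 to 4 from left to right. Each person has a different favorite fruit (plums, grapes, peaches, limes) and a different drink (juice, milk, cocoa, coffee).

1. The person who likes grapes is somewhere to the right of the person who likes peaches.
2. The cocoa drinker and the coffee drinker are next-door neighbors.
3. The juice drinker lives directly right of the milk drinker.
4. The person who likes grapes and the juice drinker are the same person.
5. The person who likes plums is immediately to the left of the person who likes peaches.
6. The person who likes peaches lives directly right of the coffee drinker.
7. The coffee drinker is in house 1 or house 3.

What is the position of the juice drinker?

4

Clue 7 places the coffee drinker in house 1.
The cocoa drinker is in house 2 (clue 2).
From clue 6, the person who likes peaches must be in house 2.
So house 4 gets juice for drink.
From clue 4, the person who likes grapes must be in house 4.
House 1's favorite fruit must be plums (nothing else left).
House 3's favorite fruit must be limes (nothing else left).
That leaves milk as the drink for house 3.
So: house 1 = plums/coffee, house 2 = peaches/cocoa, house 3 = limes/milk, house 4 = grapes/juice.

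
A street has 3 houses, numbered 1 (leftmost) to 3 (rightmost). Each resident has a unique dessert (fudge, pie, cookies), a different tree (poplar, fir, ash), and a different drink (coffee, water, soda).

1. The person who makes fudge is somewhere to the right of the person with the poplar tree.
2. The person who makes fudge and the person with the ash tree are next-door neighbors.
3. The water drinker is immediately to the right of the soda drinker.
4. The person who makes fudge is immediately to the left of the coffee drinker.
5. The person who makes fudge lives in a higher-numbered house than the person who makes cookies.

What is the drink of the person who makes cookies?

soda

From clue 4, the person who makes fudge must be in house 2.
From clue 4, the coffee drinker must be in house 3.
From clue 5, the person who makes cookies must be in house 1.
House 3 dessert: only pie fits.
House 1's drink must be soda (nothing else left).
House 2's drink must be water (nothing else left).
From clue 1, the person with the poplar tree must be in house 1.
House 2 tree: only fir fits.
House 3's tree must be ash (nothing else left).
So: house 1 = cookies/poplar/soda, house 2 = fudge/fir/water, house 3 = pie/ash/coffee.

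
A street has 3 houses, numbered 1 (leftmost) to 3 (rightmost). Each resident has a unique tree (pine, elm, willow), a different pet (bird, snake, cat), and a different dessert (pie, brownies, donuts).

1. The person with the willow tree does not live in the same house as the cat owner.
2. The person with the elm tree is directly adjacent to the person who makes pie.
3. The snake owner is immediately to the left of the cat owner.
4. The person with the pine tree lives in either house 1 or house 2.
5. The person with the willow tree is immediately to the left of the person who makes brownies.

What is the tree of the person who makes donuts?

pine

That leaves elm as the tree for house 3.
The person who makes pie is in house 2 (clue 2).
House 1's dessert must be donuts (nothing else left).
That leaves brownies as the dessert for house 3.
By clue 5, the person with the willow tree is in house 2.
The only tree still possible for house 1 is pine.
Clue 1: the cat owner is in house 3.
Clue 3 places the snake owner in house 2.
The only pet still possible for house 1 is bird.
So: house 1 = pine/bird/donuts, house 2 = willow/snake/pie, house 3 = elm/cat/brownies.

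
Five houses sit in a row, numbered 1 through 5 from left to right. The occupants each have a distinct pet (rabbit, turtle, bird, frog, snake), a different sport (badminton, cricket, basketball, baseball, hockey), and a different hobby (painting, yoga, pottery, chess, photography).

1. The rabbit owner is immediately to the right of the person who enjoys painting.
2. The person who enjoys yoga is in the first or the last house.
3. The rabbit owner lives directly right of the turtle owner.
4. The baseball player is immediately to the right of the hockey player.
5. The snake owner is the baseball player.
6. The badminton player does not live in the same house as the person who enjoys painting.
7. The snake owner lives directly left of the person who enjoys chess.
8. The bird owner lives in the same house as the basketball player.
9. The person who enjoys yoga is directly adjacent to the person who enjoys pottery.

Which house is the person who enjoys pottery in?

The person who enjoys pottery is narrowed to house 2 or 4; consider each.
Placing it in house 4 leads to a contradiction, so it's in house 2.
Clue 9 places the person who enjoys yoga in house 1.
The rabbit owner is narrowed to house 4 or 5; consider each.
Placing it in house 4 leads to a contradiction, so it's in house 5.
Clue 1 places the person who enjoys painting in house 4.
By clue 3, the turtle owner is in house 4.
Clue 7: the snake owner is in house 2.
By clue 7, the person who enjoys chess is in house 3.
The only sport still possible for house 4 is cricket.
That leaves badminton as the sport for house 5.
House 5's hobby must be photography (nothing else left).
From clue 5, the baseball player must be in house 2.
House 1's sport must be hockey (nothing else left).
The only sport still possible for house 3 is basketball.
The bird owner is in house 3 (clue 8).
The only pet still possible for house 1 is frog.
So: house 1 = frog/hockey/yoga, house 2 = snake/baseball/pottery, house 3 = bird/basketball/chess, house 4 = turtle/cricket/painting, house 5 = rabbit/badminton/photography.

2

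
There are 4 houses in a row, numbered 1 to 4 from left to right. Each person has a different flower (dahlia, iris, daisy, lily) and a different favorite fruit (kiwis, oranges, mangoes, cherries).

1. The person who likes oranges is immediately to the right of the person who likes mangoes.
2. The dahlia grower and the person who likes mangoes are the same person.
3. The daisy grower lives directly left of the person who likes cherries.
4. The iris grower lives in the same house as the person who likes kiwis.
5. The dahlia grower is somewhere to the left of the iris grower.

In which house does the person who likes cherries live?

3

So house 1 gets mangoes for favorite fruit.
Clue 1: the person who likes oranges is in house 2.
Clue 2: the dahlia grower is in house 1.
The daisy grower is narrowed to house 2 or 3; consider each.
Placing it in house 3 leads to a contradiction, so it's in house 2.
By clue 3, the person who likes cherries is in house 3.
House 4 favorite fruit: only kiwis fits.
Clue 4: the iris grower is in house 4.
House 3's flower must be lily (nothing else left).
So: house 1 = dahlia/mangoes, house 2 = daisy/oranges, house 3 = lily/cherries, house 4 = iris/kiwis.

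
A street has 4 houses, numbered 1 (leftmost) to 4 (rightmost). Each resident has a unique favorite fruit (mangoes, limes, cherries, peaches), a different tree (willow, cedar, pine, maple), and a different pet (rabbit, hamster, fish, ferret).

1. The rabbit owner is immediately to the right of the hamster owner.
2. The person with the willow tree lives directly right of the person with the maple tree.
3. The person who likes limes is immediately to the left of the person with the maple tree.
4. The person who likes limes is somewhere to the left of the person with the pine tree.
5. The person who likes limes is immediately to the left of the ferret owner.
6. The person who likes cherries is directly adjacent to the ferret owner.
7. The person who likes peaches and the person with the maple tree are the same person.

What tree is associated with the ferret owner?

maple

House 1 tree: only cedar fits.
The person who likes limes is narrowed to house 1 or 2; consider each.
Placing it in house 2 leads to a contradiction, so it's in house 1.
The person with the maple tree is in house 2 (clue 3).
By clue 5, the ferret owner is in house 2.
From clue 7, the person who likes peaches must be in house 2.
That leaves cherries as the favorite fruit for house 3.
House 4's favorite fruit must be mangoes (nothing else left).
Clue 1 places the rabbit owner in house 4.
Clue 1 places the hamster owner in house 3.
Clue 2: the person with the willow tree is in house 3.
House 4's tree must be pine (nothing else left).
The only pet still possible for house 1 is fish.
So: house 1 = limes/cedar/fish, house 2 = peaches/maple/ferret, house 3 = cherries/willow/hamster, house 4 = mangoes/pine/rabbit.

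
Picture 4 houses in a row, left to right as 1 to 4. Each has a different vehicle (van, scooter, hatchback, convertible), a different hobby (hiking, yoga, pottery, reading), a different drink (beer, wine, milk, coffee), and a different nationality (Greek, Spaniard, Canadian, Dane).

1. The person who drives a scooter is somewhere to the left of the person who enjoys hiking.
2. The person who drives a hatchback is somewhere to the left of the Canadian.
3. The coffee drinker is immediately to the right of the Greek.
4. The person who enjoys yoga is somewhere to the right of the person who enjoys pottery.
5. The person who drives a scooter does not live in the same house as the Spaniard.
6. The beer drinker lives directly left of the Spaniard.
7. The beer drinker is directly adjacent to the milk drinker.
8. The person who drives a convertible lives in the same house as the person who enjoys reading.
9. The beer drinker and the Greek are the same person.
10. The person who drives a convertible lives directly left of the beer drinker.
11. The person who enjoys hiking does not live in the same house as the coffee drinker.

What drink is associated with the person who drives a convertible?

So house 4 gets van for vehicle.
So house 1 gets Dane for nationality.
The person who drives a convertible is narrowed to house 1 or 2; consider each.
Placing it in house 2 leads to a contradiction, so it's in house 1.
From clue 8, the person who enjoys reading must be in house 1.
Clue 10 places the beer drinker in house 2.
From clue 6, the Spaniard must be in house 3.
Clue 9 places the Greek in house 2.
House 2 hobby: only pottery fits.
So house 4 gets Canadian for nationality.
Clue 3 places the coffee drinker in house 3.
By clue 5, the person who drives a scooter is in house 2.
From clue 11, the person who enjoys hiking must be in house 4.
The only vehicle still possible for house 3 is hatchback.
That leaves yoga as the hobby for house 3.
That leaves wine as the drink for house 4.
So house 1 gets milk for drink.
So: house 1 = convertible/reading/milk/Dane, house 2 = scooter/pottery/beer/Greek, house 3 = hatchback/yoga/coffee/Spaniard, house 4 = van/hiking/wine/Canadian.

milk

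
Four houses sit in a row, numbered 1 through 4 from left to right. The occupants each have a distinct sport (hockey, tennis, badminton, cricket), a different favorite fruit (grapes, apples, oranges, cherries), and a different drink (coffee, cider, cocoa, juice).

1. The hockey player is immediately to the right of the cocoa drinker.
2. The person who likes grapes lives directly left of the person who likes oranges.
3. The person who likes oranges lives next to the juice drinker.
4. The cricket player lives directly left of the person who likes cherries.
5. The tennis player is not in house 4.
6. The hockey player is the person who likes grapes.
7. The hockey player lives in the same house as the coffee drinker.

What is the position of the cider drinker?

3

House 4's sport must be badminton (nothing else left).
So house 1 gets apples for favorite fruit.
The hockey player is narrowed to house 2 or 3; consider each.
Placing it in house 3 leads to a contradiction, so it's in house 2.
By clue 1, the cocoa drinker is in house 1.
Clue 6 places the person who likes grapes in house 2.
Clue 7 places the coffee drinker in house 2.
By clue 2, the person who likes oranges is in house 3.
The juice drinker is in house 4 (clue 3).
From clue 4, the cricket player must be in house 3.
The person who likes cherries is in house 4 (clue 4).
House 1's sport must be tennis (nothing else left).
House 3's drink must be cider (nothing else left).
So: house 1 = tennis/apples/cocoa, house 2 = hockey/grapes/coffee, house 3 = cricket/oranges/cider, house 4 = badminton/cherries/juice.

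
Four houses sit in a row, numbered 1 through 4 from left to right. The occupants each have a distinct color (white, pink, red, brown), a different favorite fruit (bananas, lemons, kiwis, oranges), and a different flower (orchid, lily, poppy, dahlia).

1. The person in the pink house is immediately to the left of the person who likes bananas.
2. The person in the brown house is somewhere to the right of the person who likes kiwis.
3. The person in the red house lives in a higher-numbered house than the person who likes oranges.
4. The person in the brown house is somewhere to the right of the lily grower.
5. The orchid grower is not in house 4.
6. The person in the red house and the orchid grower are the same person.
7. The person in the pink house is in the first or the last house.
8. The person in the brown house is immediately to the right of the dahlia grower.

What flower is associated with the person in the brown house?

Clue 7: the person in the pink house is in house 1.
The only flower still possible for house 4 is poppy.
Clue 1: the person who likes bananas is in house 2.
That leaves oranges as the favorite fruit for house 1.
The only favorite fruit still possible for house 4 is lemons.
From clue 2, the person in the brown house must be in house 4.
The dahlia grower is in house 3 (clue 8).
So house 3 gets kiwis for favorite fruit.
House 1 flower: only lily fits.
House 2 flower: only orchid fits.
Clue 6: the person in the red house is in house 2.
House 3's color must be white (nothing else left).
So: house 1 = pink/oranges/lily, house 2 = red/bananas/orchid, house 3 = white/kiwis/dahlia, house 4 = brown/lemons/poppy.

poppy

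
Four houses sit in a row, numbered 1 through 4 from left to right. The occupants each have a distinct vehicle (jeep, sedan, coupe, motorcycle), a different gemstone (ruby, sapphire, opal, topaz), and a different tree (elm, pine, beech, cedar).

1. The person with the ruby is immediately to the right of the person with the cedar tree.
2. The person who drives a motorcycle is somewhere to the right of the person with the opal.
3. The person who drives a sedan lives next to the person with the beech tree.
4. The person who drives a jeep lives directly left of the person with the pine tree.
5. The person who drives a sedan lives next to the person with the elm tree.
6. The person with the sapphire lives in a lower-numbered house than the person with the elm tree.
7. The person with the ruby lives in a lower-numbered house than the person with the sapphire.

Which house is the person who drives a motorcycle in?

4

By clue 7, the person with the ruby is in house 2.
Clue 7 places the person with the sapphire in house 3.
The only gemstone still possible for house 1 is opal.
That leaves topaz as the gemstone for house 4.
Clue 1: the person with the cedar tree is in house 1.
The person with the elm tree is in house 4 (clue 6).
Clue 5 places the person who drives a sedan in house 3.
From clue 3, the person with the beech tree must be in house 2.
House 3's tree must be pine (nothing else left).
From clue 4, the person who drives a jeep must be in house 2.
The only vehicle still possible for house 1 is coupe.
That leaves motorcycle as the vehicle for house 4.
So: house 1 = coupe/opal/cedar, house 2 = jeep/ruby/beech, house 3 = sedan/sapphire/pine, house 4 = motorcycle/topaz/elm.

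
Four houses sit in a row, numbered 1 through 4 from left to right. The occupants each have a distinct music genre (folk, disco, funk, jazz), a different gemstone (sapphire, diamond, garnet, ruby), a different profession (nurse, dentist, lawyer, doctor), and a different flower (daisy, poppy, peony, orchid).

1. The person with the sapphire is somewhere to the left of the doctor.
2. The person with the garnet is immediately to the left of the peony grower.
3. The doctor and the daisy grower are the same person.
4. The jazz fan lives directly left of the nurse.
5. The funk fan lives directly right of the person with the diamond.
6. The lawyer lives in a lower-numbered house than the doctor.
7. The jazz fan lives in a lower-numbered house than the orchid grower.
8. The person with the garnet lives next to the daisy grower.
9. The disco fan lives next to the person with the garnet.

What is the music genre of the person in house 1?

folk

So house 4 gets ruby for gemstone.
So house 1 gets poppy for flower.
The funk fan is narrowed to house 2 or 3 or 4; consider each.
Placing it in house 2 and house 4 leads to a contradiction, so it's in house 3.
The person with the diamond is in house 2 (clue 5).
House 3's flower must be orchid (nothing else left).
The disco fan is narrowed to house 2 or 4; consider each.
Placing it in house 2 leads to a contradiction, so it's in house 4.
From clue 9, the person with the garnet must be in house 3.
That leaves sapphire as the gemstone for house 1.
The peony grower is in house 4 (clue 2).
House 2 flower: only daisy fits.
The doctor is in house 2 (clue 3).
From clue 6, the lawyer must be in house 1.
That leaves dentist as the profession for house 4.
Clue 4 places the jazz fan in house 2.
House 1's music genre must be folk (nothing else left).
So house 3 gets nurse for profession.
So: house 1 = folk/sapphire/lawyer/poppy, house 2 = jazz/diamond/doctor/daisy, house 3 = funk/garnet/nurse/orchid, house 4 = disco/ruby/dentist/peony.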